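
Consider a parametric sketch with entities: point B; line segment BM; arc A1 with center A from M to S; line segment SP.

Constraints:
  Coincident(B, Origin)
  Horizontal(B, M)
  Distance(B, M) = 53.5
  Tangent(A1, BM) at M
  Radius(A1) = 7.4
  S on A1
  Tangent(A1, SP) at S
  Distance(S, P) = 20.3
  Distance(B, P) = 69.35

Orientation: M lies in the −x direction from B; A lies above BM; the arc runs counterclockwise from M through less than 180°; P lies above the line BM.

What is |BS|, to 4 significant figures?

50.44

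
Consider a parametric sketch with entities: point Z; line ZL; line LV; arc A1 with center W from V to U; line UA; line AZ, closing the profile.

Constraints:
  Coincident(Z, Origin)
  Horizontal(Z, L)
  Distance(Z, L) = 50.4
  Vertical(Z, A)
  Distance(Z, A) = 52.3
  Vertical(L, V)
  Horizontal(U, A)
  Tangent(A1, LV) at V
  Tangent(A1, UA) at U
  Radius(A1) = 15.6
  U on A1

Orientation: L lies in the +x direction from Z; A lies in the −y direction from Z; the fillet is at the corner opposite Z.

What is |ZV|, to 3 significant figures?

62.3

Z is at the origin; Z and L share the same y with |ZL| = 50.4 and L on the +x side, so L = (50.4, 0.00). ZA is vertical with |ZA| = 52.3 and A on the −y side, so A = (0.00, -52.3). The virtual corner opposite Z is at (50.4, -52.3). Since A1 is tangent to LV there, WV ⟂ LV and the tangent condition forces WU to be normal to UA, with radius 15.6, so the center W sits 15.6 in from both sides at W = (34.8, -36.7). That places the tangent points at V = (50.4, -36.7) on LV and U = (34.8, -52.3) on UA. Then |ZV| = |V − Z| = 62.3.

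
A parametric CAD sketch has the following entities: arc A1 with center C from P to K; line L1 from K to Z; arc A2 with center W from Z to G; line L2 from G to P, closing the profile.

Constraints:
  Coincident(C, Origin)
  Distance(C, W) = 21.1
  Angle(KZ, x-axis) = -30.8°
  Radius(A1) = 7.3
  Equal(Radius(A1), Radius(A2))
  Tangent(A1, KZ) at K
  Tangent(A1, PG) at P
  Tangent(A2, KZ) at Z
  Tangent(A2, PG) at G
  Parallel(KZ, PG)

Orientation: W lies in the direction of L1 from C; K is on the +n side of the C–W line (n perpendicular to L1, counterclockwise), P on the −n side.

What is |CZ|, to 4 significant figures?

22.33

The slot axis is L1's direction at -30.8°, so u = (cos -30.8°, sin -30.8°) = (0.8590, -0.5120) and n = (−sin -30.8°, cos -30.8°) = (0.5120, 0.8590). C is at the origin and W lies 21.1 along u from C, so W = 21.1·u = (18.12, -10.80). Tangency of A1 to both parallel lines with radius 7.3 puts K and P at C ± 7.3·n: K = (3.738, 6.270), P = (-3.738, -6.270). Equal radii place Z and G the same way about W: Z = W + 7.3·n = (21.86, -4.534), G = W − 7.3·n = (14.39, -17.07). Then |CZ| = |Z − C| = 22.33.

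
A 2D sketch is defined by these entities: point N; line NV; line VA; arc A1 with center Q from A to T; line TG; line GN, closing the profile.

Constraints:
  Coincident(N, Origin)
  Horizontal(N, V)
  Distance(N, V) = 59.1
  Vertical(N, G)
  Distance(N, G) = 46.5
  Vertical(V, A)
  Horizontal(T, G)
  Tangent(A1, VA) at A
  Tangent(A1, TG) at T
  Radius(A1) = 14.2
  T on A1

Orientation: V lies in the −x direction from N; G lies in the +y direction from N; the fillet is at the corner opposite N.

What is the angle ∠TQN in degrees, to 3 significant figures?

126°

N is at the origin; N and V share the same y with |NV| = 59.1 and V on the −x side, so V = (-59.1, 0.00). N and G share the same x with |NG| = 46.5 and G on the +y side, so G = (0.00, 46.5). The virtual corner opposite N is at (-59.1, 46.5). A1 meets VA tangentially, so QA is at right angles to VA and since A1 is tangent to TG there, QT ⟂ TG, with radius 14.2, so the center Q sits 14.2 in from both sides at Q = (-44.9, 32.3). That places the tangent points at A = (-59.1, 32.3) on VA and T = (-44.9, 46.5) on TG. Then cos ∠TQN = QT·QN / (|QT||QN|), giving 126°.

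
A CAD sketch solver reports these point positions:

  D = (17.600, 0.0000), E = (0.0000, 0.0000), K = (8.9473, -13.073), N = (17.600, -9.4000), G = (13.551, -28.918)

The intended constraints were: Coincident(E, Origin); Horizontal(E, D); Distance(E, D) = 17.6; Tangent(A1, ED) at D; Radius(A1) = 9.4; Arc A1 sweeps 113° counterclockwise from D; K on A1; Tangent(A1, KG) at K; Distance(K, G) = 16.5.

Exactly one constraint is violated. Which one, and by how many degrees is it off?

Tangent(A1, KG) at K — off by 6.80°.

E = (0.00, 0.00) ✓; E.y = 0.00, D.y = 0.00 ✓; |ED| = 17.60 ✓; ∠(ND, DE) = 90.00° ✓; |ND| = 9.400 ✓; bearing(N→K) − bearing(N→D) = 113.0° ✓; |NK| = 9.400 ✓; ∠(NK, KG) = 96.80° ✗; |KG| = 16.50 ✓.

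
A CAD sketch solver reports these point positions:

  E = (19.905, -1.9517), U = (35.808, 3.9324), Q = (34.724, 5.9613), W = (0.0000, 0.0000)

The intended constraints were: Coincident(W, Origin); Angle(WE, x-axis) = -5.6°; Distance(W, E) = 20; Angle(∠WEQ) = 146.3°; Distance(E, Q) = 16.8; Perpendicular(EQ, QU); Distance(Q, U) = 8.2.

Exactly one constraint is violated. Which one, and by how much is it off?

Distance(Q, U) = 8.2 — off by 5.90.

W = (0.00, 0.00) ✓; WE at -5.600° ✓; |WE| = 20.00 ✓; ∠WEQ = 146.3° ✓; |EQ| = 16.80 ✓; ∠(EQ, QU) = 89.99° ✓; |QU| = 2.300 ✗.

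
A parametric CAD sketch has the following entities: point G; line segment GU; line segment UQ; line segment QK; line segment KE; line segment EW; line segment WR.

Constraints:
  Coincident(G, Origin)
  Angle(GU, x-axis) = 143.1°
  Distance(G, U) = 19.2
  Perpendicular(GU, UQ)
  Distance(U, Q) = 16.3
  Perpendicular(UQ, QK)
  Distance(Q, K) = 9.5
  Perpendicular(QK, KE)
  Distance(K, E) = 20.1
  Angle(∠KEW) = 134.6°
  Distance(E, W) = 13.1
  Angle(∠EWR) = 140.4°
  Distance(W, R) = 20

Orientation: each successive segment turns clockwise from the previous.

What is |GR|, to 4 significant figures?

41.65

G is at the origin; GU runs at 143.1° with length 19.2, so U = (-15.35, 11.53). GU is perpendicular to UQ, so UQ runs at 53.10°; with |UQ| = 16.3, Q = (-5.567, 24.56). UQ ⟂ QK, so QK runs at -36.90°; with |QK| = 9.5, K = (2.030, 18.86). QK is perpendicular to KE, so KE runs at -126.9°; with |KE| = 20.1, E = (-10.04, 2.785). ∠KEW = 134.6° gives EW at -172.3° from the x-axis; with |EW| = 13.1, W = (-23.02, 1.030). ∠EWR = 140.4° gives WR at 148.1° from the x-axis; with |WR| = 20.0, R = (-40.00, 11.60). Then |GR| = |R − G| = 41.65.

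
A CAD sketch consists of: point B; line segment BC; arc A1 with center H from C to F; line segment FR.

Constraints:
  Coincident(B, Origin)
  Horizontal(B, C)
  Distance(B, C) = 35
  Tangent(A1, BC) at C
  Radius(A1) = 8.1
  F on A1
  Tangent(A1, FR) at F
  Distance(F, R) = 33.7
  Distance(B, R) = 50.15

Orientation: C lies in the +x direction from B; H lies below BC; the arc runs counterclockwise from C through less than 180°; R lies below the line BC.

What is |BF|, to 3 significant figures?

28.1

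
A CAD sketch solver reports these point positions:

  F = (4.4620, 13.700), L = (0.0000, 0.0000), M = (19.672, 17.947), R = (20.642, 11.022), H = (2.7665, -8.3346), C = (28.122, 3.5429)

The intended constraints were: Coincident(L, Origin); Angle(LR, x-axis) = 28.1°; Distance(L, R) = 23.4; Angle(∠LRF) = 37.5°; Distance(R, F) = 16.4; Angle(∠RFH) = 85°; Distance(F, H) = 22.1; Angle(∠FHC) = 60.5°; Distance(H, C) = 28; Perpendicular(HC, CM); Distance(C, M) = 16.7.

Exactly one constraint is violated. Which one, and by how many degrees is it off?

Perpendicular(HC, CM) — off by 5.30°.

L = (0.00, 0.00) ✓; LR at 28.10° ✓; |LR| = 23.40 ✓; ∠LRF = 37.50° ✓; |RF| = 16.40 ✓; ∠RFH = 85.00° ✓; |FH| = 22.10 ✓; ∠FHC = 60.50° ✓; |HC| = 28.00 ✓; ∠(HC, CM) = 95.30° ✗; |CM| = 16.70 ✓.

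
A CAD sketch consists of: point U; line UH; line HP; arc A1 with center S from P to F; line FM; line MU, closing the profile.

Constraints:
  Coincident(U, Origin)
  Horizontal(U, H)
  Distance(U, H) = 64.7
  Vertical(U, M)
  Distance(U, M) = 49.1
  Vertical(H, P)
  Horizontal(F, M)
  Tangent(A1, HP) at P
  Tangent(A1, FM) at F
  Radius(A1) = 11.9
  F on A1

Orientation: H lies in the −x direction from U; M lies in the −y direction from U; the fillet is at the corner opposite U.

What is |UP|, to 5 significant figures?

74.632

The virtual corner opposite U is at (-64.700, -49.100). A1 meets HP tangentially, so SP is at right angles to HP and tangency of A1 to FM means the radius SF is perpendicular to FM, with radius 11.9, so the center S sits 11.9 in from both sides at S = (-52.800, -37.200). That places the tangent points at P = (-64.700, -37.200) on HP and F = (-52.800, -49.100) on FM. Then |UP| = |P − U| = 74.632.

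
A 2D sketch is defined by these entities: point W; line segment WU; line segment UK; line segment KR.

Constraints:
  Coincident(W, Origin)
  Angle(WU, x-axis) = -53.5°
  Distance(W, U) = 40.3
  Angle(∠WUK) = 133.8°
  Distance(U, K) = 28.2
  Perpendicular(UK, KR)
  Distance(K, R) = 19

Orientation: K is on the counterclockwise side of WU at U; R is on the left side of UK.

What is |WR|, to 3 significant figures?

57.0

∠WUK = 133.8°, so UK runs at -53.5° + (180° − 133.8°) = -7.30° from the x-axis; with |UK| = 28.2, K = U + 28.2·(cos -7.30°, sin -7.30°) = (51.9, -36.0). The perpendicularity gives KR at right angles to UK; with |KR| = 19.0 on the left of UK, R = K + 19.0·(0.127, 0.992) = (54.4, -17.1). Then |WR| = |R − W| = 57.0.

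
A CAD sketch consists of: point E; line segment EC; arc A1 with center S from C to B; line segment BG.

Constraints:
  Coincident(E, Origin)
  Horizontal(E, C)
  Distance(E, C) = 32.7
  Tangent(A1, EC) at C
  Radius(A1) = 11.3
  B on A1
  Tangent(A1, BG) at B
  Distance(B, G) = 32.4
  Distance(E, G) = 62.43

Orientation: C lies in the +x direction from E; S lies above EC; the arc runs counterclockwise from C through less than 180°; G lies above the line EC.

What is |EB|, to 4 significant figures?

45.35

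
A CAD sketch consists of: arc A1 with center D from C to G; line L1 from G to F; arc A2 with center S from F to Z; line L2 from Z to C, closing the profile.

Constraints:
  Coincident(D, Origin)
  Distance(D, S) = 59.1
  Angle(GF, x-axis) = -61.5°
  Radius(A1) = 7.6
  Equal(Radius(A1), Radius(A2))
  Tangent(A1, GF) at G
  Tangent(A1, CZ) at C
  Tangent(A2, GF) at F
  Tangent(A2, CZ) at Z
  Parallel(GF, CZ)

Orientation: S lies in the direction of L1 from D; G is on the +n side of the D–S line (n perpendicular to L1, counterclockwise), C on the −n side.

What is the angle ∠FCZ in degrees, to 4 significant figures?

14.42°

The slot axis is L1's direction at -61.5°, so u = (cos -61.5°, sin -61.5°) = (0.4772, -0.8788) and n = (−sin -61.5°, cos -61.5°) = (0.8788, 0.4772). D is at the origin and S lies 59.1 along u from D, so S = 59.1·u = (28.20, -51.94). Tangency of A1 to both parallel lines with radius 7.6 puts G and C at D ± 7.6·n: G = (6.679, 3.626), C = (-6.679, -3.626). Equal radii place F and Z the same way about S: F = S + 7.6·n = (34.88, -48.31), Z = S − 7.6·n = (21.52, -55.56). Then cos ∠FCZ = CF·CZ / (|CF||CZ|), giving 14.42°.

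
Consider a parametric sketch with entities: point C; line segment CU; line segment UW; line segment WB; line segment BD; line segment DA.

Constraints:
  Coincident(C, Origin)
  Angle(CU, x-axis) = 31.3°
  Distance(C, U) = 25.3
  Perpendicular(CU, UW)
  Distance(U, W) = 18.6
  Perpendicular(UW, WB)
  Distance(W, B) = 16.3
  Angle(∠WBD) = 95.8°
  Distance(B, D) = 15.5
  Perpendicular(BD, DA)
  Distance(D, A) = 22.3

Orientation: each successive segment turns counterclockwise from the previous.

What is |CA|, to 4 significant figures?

29.63

C is at the origin; CU runs at 31.3° with length 25.3, so U = (21.62, 13.14). CU is perpendicular to UW, so UW runs at 121.3°; with |UW| = 18.6, W = (11.95, 29.04). UW ⟂ WB, so WB runs at -148.7°; with |WB| = 16.3, B = (-1.973, 20.57). ∠WBD = 95.8° gives BD at -64.50° from the x-axis; with |BD| = 15.5, D = (4.700, 6.579). BD is perpendicular to DA, so DA runs at 25.50°; with |DA| = 22.3, A = (24.83, 16.18). Then |CA| = |A − C| = 29.63.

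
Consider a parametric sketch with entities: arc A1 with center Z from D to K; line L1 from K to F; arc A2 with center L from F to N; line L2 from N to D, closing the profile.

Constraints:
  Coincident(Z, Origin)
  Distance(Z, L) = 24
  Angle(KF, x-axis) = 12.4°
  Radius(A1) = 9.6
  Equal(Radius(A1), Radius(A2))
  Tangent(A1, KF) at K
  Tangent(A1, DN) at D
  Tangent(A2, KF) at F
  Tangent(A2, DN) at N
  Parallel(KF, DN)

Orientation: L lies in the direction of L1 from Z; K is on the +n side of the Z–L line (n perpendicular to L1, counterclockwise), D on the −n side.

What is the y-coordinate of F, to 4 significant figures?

14.53

The slot axis is L1's direction at 12.4°, so u = (cos 12.4°, sin 12.4°) = (0.9767, 0.2147) and n = (−sin 12.4°, cos 12.4°) = (-0.2147, 0.9767). Z is at the origin and L lies 24.0 along u from Z, so L = 24.0·u = (23.44, 5.154). Tangency of A1 to both parallel lines with radius 9.6 puts K and D at Z ± 9.6·n: K = (-2.061, 9.376), D = (2.061, -9.376). Equal radii place F and N the same way about L: F = L + 9.6·n = (21.38, 14.53), N = L − 9.6·n = (25.50, -4.222). So F.y = 14.53.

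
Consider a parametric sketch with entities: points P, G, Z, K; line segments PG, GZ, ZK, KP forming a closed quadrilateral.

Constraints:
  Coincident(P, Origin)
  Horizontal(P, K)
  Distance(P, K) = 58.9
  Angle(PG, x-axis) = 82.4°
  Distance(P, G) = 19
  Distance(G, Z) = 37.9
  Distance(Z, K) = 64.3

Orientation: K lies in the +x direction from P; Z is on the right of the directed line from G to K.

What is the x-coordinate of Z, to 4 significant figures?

-2.615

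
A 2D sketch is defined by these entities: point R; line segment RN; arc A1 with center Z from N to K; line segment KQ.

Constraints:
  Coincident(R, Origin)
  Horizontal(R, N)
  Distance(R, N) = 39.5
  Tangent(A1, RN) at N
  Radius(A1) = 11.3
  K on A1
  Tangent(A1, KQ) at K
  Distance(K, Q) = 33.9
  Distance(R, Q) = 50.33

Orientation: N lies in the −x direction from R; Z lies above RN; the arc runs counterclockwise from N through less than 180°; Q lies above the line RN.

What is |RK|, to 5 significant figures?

30.019

R is at the origin; R and N share the same y with |RN| = 39.5 and N on the −x side, so N = (-39.500, 0.0000). A1 meets RN tangentially, so ZN is at right angles to RN, so Z = N + (0, 11.3) = (-39.500, 11.300). Since ZK ⟂ KQ (tangency), |ZQ| = √(11.3² + 33.9²) = 35.734 regardless of where K sits on A1. So Q lies on both circle(R, 50.33) and circle(Z, 35.734); the above-RN intersection is Q = (-24.727, 43.837). K is the foot of the tangent from Q: K = (-28.262, 10.122).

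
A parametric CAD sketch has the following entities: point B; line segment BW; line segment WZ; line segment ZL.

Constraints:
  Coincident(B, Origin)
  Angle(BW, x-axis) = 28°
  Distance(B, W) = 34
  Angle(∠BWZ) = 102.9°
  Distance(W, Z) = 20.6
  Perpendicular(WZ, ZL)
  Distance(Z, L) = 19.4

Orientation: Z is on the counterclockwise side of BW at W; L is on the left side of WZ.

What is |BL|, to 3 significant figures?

31.4

B is at the origin; BW runs at 28.0° with length 34.0, so W = 34.0·(cos 28.0°, sin 28.0°) = (30.0, 16.0). ∠BWZ = 102.9°, so WZ runs at 28.0° + (180° − 102.9°) = 105° from the x-axis; with |WZ| = 20.6, Z = W + 20.6·(cos 105°, sin 105°) = (24.7, 35.9). WZ is perpendicular to ZL; with |ZL| = 19.4 on the left of WZ, L = Z + 19.4·(-0.965, -0.261) = (5.92, 30.8). Then |BL| = |L − B| = 31.4.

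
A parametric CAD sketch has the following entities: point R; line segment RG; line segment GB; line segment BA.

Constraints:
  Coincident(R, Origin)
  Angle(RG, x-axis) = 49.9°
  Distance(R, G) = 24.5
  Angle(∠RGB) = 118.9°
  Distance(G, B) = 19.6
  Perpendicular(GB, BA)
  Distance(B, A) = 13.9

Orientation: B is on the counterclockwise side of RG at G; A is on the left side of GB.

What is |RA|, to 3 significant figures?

32.3

∠RGB = 118.9°, so GB runs at 49.9° + (180° − 118.9°) = 111° from the x-axis; with |GB| = 19.6, B = G + 19.6·(cos 111°, sin 111°) = (8.76, 37.0). GB ⟂ BA; with |BA| = 13.9 on the left of GB, A = B + 13.9·(-0.934, -0.358) = (-4.22, 32.1). Then |RA| = |A − R| = 32.3.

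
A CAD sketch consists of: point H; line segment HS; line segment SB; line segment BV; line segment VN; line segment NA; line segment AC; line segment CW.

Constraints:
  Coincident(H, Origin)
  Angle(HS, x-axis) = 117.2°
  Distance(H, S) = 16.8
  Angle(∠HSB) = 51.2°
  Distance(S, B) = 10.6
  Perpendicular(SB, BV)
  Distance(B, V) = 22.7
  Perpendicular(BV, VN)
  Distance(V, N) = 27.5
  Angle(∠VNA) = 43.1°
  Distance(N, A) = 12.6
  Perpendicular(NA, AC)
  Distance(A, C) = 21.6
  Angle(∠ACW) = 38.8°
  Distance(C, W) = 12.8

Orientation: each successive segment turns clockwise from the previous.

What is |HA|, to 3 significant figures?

18.3

H is at the origin; HS runs at 117.2° with length 16.8, so S = (-7.68, 14.9). ∠HSB = 51.2° gives SB at -11.6° from the x-axis; with |SB| = 10.6, B = (2.70, 12.8). The perpendicularity gives BV at right angles to SB, so BV runs at -102°; with |BV| = 22.7, V = (-1.86, -9.43). BV ⟂ VN, so VN runs at 168°; with |VN| = 27.5, N = (-28.8, -3.90). ∠VNA = 43.1° gives NA at 31.5° from the x-axis; with |NA| = 12.6, A = (-18.1, 2.69). Then |HA| = |A − H| = 18.3.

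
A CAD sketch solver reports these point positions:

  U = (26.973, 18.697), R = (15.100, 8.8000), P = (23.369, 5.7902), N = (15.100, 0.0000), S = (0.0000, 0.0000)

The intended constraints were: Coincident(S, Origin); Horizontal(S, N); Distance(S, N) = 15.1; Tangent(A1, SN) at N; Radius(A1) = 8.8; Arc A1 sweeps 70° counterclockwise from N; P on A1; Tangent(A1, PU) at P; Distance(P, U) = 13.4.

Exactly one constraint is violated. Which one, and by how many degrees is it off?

Tangent(A1, PU) at P — off by 4.40°.

S = (0.00, 0.00) ✓; S.y = 0.00, N.y = 0.00 ✓; |SN| = 15.10 ✓; ∠(RN, NS) = 90.00° ✓; |RN| = 8.800 ✓; bearing(R→P) − bearing(R→N) = 70.00° ✓; |RP| = 8.800 ✓; ∠(RP, PU) = 85.60° ✗; |PU| = 13.40 ✓.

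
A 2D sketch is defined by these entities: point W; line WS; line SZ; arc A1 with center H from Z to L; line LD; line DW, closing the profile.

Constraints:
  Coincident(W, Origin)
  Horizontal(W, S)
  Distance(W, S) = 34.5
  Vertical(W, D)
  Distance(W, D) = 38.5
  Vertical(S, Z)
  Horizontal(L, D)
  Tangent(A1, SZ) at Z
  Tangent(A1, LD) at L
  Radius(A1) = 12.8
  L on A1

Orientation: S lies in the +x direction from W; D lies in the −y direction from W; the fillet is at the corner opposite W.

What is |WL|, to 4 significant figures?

44.19

The virtual corner opposite W is at (34.50, -38.50). The tangent condition forces HZ to be normal to SZ and A1 meets LD tangentially, so HL is at right angles to LD, with radius 12.8, so the center H sits 12.8 in from both sides at H = (21.70, -25.70). That places the tangent points at Z = (34.50, -25.70) on SZ and L = (21.70, -38.50) on LD. Then |WL| = |L − W| = 44.19.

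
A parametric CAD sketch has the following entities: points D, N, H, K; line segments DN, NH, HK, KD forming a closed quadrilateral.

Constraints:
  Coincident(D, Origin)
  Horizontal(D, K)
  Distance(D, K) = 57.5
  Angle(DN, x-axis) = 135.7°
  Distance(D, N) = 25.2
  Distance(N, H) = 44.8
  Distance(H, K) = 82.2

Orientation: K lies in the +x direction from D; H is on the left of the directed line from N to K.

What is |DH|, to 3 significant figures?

58.7

Checks: D.y = 0.00, K.y = 0.00 ✓; |NH| = 44.80 ✓; |HK| = 82.20 ✓.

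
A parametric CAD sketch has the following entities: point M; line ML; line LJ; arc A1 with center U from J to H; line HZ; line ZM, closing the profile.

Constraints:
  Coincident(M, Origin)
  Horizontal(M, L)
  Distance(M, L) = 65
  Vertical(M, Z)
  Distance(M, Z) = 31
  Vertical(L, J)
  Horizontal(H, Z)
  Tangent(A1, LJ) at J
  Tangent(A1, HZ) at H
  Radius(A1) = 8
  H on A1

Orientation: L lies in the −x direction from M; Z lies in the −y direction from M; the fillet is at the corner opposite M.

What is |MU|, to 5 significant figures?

61.465

M is at the origin; M and L share the same y with |ML| = 65.0 and L on the −x side, so L = (-65.000, 0.0000). MZ is vertical with |MZ| = 31.0 and Z on the −y side, so Z = (0.0000, -31.000). The virtual corner opposite M is at (-65.000, -31.000). Since A1 is tangent to LJ there, UJ ⟂ LJ and since A1 is tangent to HZ there, UH ⟂ HZ, with radius 8.0, so the center U sits 8.0 in from both sides at U = (-57.000, -23.000). Then |MU| = |U − M| = 61.465.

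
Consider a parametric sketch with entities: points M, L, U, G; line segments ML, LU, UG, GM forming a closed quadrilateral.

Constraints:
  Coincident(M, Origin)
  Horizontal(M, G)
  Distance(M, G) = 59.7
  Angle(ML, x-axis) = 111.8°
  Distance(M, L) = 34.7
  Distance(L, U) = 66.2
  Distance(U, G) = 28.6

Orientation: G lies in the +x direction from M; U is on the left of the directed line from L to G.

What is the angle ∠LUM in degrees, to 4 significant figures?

31.43°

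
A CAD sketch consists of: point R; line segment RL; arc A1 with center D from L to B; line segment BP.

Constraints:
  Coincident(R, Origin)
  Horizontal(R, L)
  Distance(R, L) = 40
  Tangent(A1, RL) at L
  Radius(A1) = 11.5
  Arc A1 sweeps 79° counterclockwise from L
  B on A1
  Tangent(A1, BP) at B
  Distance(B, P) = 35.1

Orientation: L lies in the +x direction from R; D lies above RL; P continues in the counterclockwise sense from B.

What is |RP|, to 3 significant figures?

72.6

R is at the origin; R and L share the same y with |RL| = 40.0 and L on the +x side, so L = (40.0, 0.00). A1 meets RL tangentially, so DL is at right angles to RL, so D = L + (0, 11.5) = (40.0, 11.5). On A1, L sits at bearing -90° from D; a 79° counterclockwise sweep puts B at bearing -11°, so B = D + 11.5·(cos -11°, sin -11°) = (51.3, 9.31). Tangency of A1 to BP means the radius DB is perpendicular to BP, so BP runs along (−sin -11°, cos -11°); with |BP| = 35.1, P = (58.0, 43.8). Then |RP| = |P − R| = 72.6.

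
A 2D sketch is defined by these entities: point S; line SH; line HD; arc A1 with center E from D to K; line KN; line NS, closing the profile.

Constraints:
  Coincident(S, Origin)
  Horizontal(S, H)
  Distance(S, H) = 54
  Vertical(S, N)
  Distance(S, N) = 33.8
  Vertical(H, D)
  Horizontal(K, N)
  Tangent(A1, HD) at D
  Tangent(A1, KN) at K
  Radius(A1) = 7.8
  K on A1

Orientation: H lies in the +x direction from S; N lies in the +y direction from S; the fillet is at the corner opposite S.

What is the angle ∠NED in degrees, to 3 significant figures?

170°

The virtual corner opposite S is at (54.0, 33.8). A1 meets HD tangentially, so ED is at right angles to HD and A1 meets KN tangentially, so EK is at right angles to KN, with radius 7.8, so the center E sits 7.8 in from both sides at E = (46.2, 26.0). That places the tangent points at D = (54.0, 26.0) on HD and K = (46.2, 33.8) on KN. Then cos ∠NED = EN·ED / (|EN||ED|), giving 170°.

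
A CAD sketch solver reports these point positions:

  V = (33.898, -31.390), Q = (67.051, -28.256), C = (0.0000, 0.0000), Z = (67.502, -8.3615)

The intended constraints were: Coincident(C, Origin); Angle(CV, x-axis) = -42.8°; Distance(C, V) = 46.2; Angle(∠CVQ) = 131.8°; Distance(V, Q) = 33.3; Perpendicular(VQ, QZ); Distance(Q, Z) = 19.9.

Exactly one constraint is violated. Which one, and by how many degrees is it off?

Perpendicular(VQ, QZ) — off by 6.70°.

C = (0.00, 0.00) ✓; CV at -42.80° ✓; |CV| = 46.20 ✓; ∠CVQ = 131.8° ✓; |VQ| = 33.30 ✓; ∠(VQ, QZ) = 83.30° ✗; |QZ| = 19.90 ✓.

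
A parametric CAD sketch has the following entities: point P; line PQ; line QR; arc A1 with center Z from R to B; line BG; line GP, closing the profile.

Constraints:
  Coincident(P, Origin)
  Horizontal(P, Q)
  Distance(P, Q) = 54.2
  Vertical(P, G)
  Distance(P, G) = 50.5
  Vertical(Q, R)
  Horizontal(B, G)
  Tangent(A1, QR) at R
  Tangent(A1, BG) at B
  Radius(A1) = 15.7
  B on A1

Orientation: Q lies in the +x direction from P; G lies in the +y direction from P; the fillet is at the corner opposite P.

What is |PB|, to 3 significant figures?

63.5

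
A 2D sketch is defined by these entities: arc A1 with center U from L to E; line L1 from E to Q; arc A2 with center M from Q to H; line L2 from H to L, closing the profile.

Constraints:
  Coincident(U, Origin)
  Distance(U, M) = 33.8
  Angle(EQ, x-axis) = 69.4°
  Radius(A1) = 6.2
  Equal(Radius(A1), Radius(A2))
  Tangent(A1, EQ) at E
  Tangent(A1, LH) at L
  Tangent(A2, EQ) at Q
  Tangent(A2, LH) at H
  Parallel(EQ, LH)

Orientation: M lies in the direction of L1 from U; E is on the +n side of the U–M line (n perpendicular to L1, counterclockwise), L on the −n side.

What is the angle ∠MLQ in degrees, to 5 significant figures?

9.7519°

Tangency of A1 to both parallel lines with radius 6.2 puts E and L at U ± 6.2·n: E = (-5.8036, 2.1814), L = (5.8036, -2.1814). Equal radii place Q and H the same way about M: Q = M + 6.2·n = (6.0887, 33.820), H = M − 6.2·n = (17.696, 29.457). Then cos ∠MLQ = LM·LQ / (|LM||LQ|), giving 9.7519°.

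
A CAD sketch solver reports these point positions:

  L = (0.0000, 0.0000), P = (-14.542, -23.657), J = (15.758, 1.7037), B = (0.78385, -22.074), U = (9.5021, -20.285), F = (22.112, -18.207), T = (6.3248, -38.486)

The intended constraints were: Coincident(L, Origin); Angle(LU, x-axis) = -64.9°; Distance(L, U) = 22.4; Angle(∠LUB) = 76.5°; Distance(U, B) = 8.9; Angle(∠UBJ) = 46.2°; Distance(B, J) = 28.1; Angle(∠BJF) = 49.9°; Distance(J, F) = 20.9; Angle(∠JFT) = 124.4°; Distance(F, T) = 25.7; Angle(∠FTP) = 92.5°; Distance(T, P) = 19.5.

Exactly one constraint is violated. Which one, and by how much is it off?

Distance(T, P) = 19.5 — off by 6.10.

L = (0.00, 0.00) ✓; LU at -64.90° ✓; |LU| = 22.40 ✓; ∠LUB = 76.50° ✓; |UB| = 8.900 ✓; ∠UBJ = 46.20° ✓; |BJ| = 28.10 ✓; ∠BJF = 49.90° ✓; |JF| = 20.90 ✓; ∠JFT = 124.4° ✓; |FT| = 25.70 ✓; ∠FTP = 92.50° ✓; |TP| = 25.60 ✗.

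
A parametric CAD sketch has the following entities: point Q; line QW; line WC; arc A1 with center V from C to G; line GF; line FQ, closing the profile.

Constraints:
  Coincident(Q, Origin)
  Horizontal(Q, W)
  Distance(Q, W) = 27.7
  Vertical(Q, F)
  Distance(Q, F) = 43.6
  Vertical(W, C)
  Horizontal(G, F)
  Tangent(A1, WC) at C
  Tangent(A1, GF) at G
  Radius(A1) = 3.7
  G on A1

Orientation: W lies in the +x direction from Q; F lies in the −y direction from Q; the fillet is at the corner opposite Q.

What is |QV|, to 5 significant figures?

46.562

Q is at the origin; Q and W share the same y with |QW| = 27.7 and W on the +x side, so W = (27.700, 0.0000). QF is vertical with |QF| = 43.6 and F on the −y side, so F = (0.0000, -43.600). The virtual corner opposite Q is at (27.700, -43.600). The tangent condition forces VC to be normal to WC and the tangent condition forces VG to be normal to GF, with radius 3.7, so the center V sits 3.7 in from both sides at V = (24.000, -39.900). Then |QV| = |V − Q| = 46.562.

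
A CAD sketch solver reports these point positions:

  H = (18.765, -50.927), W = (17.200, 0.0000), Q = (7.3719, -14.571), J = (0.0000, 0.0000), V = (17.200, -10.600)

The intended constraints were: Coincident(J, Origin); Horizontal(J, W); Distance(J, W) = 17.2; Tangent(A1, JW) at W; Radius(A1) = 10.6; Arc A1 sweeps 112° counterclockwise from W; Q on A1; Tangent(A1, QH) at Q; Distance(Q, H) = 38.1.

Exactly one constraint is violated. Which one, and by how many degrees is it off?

Tangent(A1, QH) at Q — off by 4.60°.

J = (0.00, 0.00) ✓; J.y = 0.00, W.y = 0.00 ✓; |JW| = 17.20 ✓; ∠(VW, WJ) = 90.00° ✓; |VW| = 10.60 ✓; bearing(V→Q) − bearing(V→W) = 112.0° ✓; |VQ| = 10.60 ✓; ∠(VQ, QH) = 94.60° ✗; |QH| = 38.10 ✓.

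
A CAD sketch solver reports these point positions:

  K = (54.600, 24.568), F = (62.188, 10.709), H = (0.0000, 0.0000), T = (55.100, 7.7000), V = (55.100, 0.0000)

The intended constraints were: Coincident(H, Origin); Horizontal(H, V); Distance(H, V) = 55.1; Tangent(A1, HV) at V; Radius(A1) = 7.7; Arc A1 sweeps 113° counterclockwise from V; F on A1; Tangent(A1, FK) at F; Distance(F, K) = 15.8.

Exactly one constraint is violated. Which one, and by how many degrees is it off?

Tangent(A1, FK) at F — off by 5.70°.

H = (0.00, 0.00) ✓; H.y = 0.00, V.y = 0.00 ✓; |HV| = 55.10 ✓; ∠(TV, VH) = 90.00° ✓; |TV| = 7.700 ✓; bearing(T→F) − bearing(T→V) = 113.0° ✓; |TF| = 7.700 ✓; ∠(TF, FK) = 84.30° ✗; |FK| = 15.80 ✓.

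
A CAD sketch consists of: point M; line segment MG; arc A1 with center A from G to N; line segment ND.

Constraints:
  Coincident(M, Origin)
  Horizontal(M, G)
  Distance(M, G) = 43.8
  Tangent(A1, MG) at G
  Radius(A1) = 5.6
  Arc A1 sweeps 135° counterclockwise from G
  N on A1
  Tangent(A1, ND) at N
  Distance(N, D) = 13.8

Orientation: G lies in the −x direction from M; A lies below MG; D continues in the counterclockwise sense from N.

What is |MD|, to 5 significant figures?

42.630

M is at the origin; M and G share the same y with |MG| = 43.8 and G on the −x side, so G = (-43.800, 0.0000). A1 meets MG tangentially, so AG is at right angles to MG, so A = G + (0, -5.6) = (-43.800, -5.6000). On A1, G sits at bearing 90° from A; a 135° counterclockwise sweep puts N at bearing 225°, so N = A + 5.6·(cos 225°, sin 225°) = (-47.760, -9.5598). Since A1 is tangent to ND there, AN ⟂ ND, so ND runs along (−sin 225°, cos 225°); with |ND| = 13.8, D = (-38.002, -19.318). Then |MD| = |D − M| = 42.630.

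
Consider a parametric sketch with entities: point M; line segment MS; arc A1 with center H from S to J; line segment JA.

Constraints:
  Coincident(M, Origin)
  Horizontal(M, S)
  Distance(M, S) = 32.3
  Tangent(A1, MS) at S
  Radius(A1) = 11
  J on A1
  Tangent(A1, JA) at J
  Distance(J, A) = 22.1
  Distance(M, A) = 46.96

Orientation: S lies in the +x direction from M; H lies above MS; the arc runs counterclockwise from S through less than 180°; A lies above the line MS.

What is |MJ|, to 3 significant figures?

45.0

M is at the origin; M and S share the same y with |MS| = 32.3 and S on the +x side, so S = (32.3, 0.00). Tangency of A1 to MS means the radius HS is perpendicular to MS, so H = S + (0, 11) = (32.3, 11.0). Since HJ ⟂ JA (tangency), |HA| = √(11.0² + 22.1²) = 24.7 regardless of where J sits on A1. So A lies on both circle(M, 46.96) and circle(H, 24.7); the above-MS intersection is A = (30.6, 35.6). J is the foot of the tangent from A: J = (41.8, 16.6).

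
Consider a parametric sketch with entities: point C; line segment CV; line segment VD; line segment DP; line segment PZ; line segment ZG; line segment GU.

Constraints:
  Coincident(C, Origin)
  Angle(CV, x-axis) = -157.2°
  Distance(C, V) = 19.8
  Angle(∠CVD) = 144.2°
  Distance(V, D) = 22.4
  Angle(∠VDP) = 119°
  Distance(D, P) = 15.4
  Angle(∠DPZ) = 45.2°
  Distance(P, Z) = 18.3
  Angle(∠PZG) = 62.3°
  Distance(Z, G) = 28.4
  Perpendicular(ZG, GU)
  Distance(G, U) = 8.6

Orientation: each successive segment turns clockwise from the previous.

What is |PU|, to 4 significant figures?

21.30

∠PZG = 62.3° gives ZG at -146.5° from the x-axis; with |ZG| = 28.4, G = (-51.97, -12.32). ZG ⟂ GU, so GU runs at 123.5°; with |GU| = 8.6, U = (-56.72, -5.150). Then |PU| = |U − P| = 21.30.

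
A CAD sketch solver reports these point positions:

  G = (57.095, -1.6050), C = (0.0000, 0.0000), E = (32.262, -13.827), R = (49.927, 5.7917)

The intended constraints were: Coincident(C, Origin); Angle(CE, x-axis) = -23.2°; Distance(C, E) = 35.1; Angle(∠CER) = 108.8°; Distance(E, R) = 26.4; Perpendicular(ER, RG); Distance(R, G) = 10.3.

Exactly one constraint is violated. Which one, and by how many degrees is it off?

Perpendicular(ER, RG) — off by 3.90°.

C = (0.00, 0.00) ✓; CE at -23.20° ✓; |CE| = 35.10 ✓; ∠CER = 108.8° ✓; |ER| = 26.40 ✓; ∠(ER, RG) = 93.90° ✗; |RG| = 10.30 ✓.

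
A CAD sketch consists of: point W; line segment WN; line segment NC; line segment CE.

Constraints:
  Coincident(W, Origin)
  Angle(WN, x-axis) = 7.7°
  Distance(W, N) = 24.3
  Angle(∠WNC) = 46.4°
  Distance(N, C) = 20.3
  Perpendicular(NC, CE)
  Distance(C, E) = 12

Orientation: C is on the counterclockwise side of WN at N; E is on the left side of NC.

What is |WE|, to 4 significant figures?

6.624

W is at the origin; WN runs at 7.7° with length 24.3, so N = 24.3·(cos 7.7°, sin 7.7°) = (24.08, 3.256). ∠WNC = 46.4°, so NC runs at 7.7° + (180° − 46.4°) = 141.3° from the x-axis; with |NC| = 20.3, C = N + 20.3·(cos 141.3°, sin 141.3°) = (8.238, 15.95). NC ⟂ CE; with |CE| = 12.0 on the left of NC, E = C + 12.0·(-0.6252, -0.7804) = (0.7352, 6.583). Then |WE| = |E − W| = 6.624.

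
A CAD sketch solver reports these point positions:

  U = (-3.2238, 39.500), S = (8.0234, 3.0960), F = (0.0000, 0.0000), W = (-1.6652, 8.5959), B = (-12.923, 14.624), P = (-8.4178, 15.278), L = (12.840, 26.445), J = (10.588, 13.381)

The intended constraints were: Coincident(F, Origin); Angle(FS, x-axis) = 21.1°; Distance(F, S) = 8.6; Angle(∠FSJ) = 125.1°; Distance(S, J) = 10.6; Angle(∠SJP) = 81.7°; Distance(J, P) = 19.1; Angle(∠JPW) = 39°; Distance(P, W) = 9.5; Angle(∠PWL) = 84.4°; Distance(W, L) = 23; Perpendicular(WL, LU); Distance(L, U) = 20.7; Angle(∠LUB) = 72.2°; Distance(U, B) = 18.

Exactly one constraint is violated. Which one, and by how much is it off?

Distance(U, B) = 18 — off by 8.70.

F = (0.00, 0.00) ✓; FS at 21.10° ✓; |FS| = 8.600 ✓; ∠FSJ = 125.1° ✓; |SJ| = 10.60 ✓; ∠SJP = 81.70° ✓; |JP| = 19.10 ✓; ∠JPW = 39.00° ✓; |PW| = 9.500 ✓; ∠PWL = 84.40° ✓; |WL| = 23.00 ✓; ∠(WL, LU) = 90.00° ✓; |LU| = 20.70 ✓; ∠LUB = 72.20° ✓; |UB| = 26.70 ✗.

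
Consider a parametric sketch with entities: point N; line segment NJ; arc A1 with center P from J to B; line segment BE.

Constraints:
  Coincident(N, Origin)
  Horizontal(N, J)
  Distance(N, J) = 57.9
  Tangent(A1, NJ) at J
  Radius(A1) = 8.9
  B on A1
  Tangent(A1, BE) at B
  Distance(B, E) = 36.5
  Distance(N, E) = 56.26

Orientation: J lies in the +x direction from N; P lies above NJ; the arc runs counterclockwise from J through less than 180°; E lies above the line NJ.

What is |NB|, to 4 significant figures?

65.98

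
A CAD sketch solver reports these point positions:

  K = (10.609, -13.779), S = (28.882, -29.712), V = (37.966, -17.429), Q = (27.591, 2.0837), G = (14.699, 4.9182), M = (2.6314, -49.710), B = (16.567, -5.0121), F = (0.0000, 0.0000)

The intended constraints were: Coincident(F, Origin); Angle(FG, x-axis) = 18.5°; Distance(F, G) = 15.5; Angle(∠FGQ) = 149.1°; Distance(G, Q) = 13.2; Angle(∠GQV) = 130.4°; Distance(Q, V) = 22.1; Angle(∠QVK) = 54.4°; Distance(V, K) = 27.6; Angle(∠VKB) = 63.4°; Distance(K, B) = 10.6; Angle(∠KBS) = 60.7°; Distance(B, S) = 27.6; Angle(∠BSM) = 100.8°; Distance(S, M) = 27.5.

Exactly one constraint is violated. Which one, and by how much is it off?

Distance(S, M) = 27.5 — off by 5.50.

F = (0.00, 0.00) ✓; FG at 18.50° ✓; |FG| = 15.50 ✓; ∠FGQ = 149.1° ✓; |GQ| = 13.20 ✓; ∠GQV = 130.4° ✓; |QV| = 22.10 ✓; ∠QVK = 54.40° ✓; |VK| = 27.60 ✓; ∠VKB = 63.40° ✓; |KB| = 10.60 ✓; ∠KBS = 60.70° ✓; |BS| = 27.60 ✓; ∠BSM = 100.8° ✓; |SM| = 33.00 ✗.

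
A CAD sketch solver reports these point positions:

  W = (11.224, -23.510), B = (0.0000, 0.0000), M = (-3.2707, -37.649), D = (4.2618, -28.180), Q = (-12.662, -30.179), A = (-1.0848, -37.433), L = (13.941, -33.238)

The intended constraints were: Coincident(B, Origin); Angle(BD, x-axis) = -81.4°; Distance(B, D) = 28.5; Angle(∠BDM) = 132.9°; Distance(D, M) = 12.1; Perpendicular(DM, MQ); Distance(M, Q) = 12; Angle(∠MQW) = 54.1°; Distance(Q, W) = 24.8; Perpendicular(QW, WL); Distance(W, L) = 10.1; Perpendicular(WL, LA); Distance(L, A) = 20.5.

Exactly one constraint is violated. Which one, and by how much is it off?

Distance(L, A) = 20.5 — off by 4.90.

B = (0.00, 0.00) ✓; BD at -81.40° ✓; |BD| = 28.50 ✓; ∠BDM = 132.9° ✓; |DM| = 12.10 ✓; ∠(DM, MQ) = 90.00° ✓; |MQ| = 12.00 ✓; ∠MQW = 54.10° ✓; |QW| = 24.80 ✓; ∠(QW, WL) = 89.99° ✓; |WL| = 10.10 ✓; ∠(WL, LA) = 90.01° ✓; |LA| = 15.60 ✗.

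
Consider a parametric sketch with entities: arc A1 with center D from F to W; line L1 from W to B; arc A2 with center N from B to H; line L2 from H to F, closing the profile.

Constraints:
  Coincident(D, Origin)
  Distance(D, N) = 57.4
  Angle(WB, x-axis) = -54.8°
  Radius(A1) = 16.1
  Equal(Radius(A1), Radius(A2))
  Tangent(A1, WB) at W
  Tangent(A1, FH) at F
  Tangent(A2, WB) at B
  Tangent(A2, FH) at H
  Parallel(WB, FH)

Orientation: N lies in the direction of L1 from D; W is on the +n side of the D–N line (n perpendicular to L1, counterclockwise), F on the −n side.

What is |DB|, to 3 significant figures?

59.6

Tangency of A1 to both parallel lines with radius 16.1 puts W and F at D ± 16.1·n: W = (13.2, 9.28), F = (-13.2, -9.28). Equal radii place B and H the same way about N: B = N + 16.1·n = (46.2, -37.6), H = N − 16.1·n = (19.9, -56.2). Then |DB| = |B − D| = 59.6.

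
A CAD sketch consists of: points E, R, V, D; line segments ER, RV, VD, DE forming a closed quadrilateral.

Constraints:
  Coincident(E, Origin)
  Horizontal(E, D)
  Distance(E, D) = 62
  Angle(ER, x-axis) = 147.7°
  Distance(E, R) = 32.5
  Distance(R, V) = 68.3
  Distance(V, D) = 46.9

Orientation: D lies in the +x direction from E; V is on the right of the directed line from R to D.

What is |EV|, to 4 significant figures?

36.52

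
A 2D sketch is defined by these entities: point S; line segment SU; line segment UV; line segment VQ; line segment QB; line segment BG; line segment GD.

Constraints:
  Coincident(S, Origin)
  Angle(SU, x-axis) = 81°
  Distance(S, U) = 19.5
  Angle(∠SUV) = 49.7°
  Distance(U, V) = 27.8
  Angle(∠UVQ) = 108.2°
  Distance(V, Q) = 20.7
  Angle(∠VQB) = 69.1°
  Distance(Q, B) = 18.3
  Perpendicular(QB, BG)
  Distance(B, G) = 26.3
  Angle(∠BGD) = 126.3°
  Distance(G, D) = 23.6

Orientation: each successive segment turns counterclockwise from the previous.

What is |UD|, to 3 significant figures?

42.2

QB ⟂ BG, so BG runs at 124°; with |BG| = 26.3, G = (-15.5, 16.7). ∠BGD = 126.3° gives GD at 178° from the x-axis; with |GD| = 23.6, D = (-39.1, 17.6). Then |UD| = |D − U| = 42.2.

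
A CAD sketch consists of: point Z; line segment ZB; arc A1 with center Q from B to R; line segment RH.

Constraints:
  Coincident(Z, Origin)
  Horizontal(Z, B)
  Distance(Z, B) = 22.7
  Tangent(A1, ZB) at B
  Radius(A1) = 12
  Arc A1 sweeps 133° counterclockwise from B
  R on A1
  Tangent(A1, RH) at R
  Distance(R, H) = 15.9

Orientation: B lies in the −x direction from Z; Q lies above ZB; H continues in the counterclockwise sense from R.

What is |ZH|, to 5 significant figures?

40.317

Z is at the origin; ZB is horizontal with |ZB| = 22.7 and B on the −x side, so B = (-22.700, 0.0000). Since A1 is tangent to ZB there, QB ⟂ ZB, so Q = B + (0, 12) = (-22.700, 12.000). On A1, B sits at bearing -90° from Q; a 133° counterclockwise sweep puts R at bearing 43°, so R = Q + 12.0·(cos 43°, sin 43°) = (-13.924, 20.184). A1 meets RH tangentially, so QR is at right angles to RH, so RH runs along (−sin 43°, cos 43°); with |RH| = 15.9, H = (-24.768, 31.813). Then |ZH| = |H − Z| = 40.317.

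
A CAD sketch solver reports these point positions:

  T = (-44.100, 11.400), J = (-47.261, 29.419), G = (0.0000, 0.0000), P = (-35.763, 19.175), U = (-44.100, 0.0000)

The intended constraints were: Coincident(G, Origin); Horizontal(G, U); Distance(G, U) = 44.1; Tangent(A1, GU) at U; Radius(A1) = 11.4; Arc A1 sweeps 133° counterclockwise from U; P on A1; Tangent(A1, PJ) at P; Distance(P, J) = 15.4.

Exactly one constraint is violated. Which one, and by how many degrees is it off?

Tangent(A1, PJ) at P — off by 5.30°.

G = (0.00, 0.00) ✓; G.y = 0.00, U.y = 0.00 ✓; |GU| = 44.10 ✓; ∠(TU, UG) = 90.00° ✓; |TU| = 11.40 ✓; bearing(T→P) − bearing(T→U) = 133.0° ✓; |TP| = 11.40 ✓; ∠(TP, PJ) = 84.70° ✗; |PJ| = 15.40 ✓.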